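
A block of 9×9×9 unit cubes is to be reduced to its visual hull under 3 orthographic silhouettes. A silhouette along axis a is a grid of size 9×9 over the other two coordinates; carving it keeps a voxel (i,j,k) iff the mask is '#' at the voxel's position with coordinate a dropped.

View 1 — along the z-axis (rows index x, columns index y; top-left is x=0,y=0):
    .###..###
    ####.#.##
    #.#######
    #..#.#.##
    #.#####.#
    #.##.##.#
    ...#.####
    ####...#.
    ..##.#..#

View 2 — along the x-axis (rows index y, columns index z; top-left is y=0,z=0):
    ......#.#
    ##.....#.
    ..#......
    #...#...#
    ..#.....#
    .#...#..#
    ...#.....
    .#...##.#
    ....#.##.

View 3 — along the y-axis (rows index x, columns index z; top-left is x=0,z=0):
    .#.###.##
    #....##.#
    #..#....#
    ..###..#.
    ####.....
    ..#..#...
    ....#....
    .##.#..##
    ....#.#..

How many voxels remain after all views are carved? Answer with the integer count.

before carving: 729 voxels (9×9×9)
carve view 1 (along z, XY-mask fill 53/81): 477 voxels remain
carve view 2 (along x, YZ-mask fill 22/81): 133 voxels remain
carve view 3 (along y, XZ-mask fill 31/81): 51 voxels remain

|visual hull| = 51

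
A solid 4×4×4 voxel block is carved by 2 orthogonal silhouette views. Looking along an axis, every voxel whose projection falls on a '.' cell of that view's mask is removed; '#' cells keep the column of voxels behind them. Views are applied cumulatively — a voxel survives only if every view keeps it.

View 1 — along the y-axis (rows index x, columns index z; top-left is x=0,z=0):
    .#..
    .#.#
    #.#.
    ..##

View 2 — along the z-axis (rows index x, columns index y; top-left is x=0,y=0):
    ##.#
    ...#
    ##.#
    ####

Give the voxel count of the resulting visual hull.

full grid |V| = 64
[1] y-view keeps 7 columns → grid now 28
[2] z-view keeps 11 columns → grid now 19

remaining voxels: 19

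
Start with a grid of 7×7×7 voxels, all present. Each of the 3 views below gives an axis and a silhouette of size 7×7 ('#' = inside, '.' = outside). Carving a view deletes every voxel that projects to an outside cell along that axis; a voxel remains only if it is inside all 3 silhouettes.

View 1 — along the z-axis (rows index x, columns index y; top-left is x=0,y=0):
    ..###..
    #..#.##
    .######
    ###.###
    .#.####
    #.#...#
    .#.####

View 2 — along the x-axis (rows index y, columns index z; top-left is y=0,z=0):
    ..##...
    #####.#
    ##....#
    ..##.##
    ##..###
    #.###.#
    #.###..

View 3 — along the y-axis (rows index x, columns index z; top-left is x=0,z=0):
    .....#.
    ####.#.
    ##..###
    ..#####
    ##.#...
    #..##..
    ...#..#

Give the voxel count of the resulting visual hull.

start: 7×7×7 = 343 voxels
[1] z-view keeps 32 columns → grid now 224
[2] x-view keeps 29 columns → grid now 136
[3] y-view keeps 24 columns → grid now 72

72 voxels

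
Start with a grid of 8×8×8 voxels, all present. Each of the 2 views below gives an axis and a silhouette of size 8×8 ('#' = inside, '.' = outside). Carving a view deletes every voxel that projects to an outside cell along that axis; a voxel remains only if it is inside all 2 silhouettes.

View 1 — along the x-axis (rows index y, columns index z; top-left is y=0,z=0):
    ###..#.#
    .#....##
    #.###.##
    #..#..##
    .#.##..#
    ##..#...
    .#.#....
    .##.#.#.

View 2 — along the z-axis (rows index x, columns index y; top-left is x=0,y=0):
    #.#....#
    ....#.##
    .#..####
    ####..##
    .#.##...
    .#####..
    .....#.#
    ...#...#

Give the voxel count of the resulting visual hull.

start: 8×8×8 = 512 voxels
step 1: project along x, AND mask (31/64) → |grid| = 248
step 2: project along z, AND mask (29/64) → |grid| = 111

voxel count = 111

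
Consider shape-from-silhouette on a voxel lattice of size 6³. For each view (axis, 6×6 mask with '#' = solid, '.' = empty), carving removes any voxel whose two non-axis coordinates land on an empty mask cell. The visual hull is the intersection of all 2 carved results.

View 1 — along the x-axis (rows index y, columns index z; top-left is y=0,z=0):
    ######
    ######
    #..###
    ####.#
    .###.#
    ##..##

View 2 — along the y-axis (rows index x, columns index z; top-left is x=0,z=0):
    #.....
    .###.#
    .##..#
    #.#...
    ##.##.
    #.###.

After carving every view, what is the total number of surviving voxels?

remaining voxels: 86

initial block: 6^3 = 216
  1. axis=0 (YZ plane), |mask|=29  ⇒  voxels=174
  2. axis=1 (XZ plane), |mask|=18  ⇒  voxels=86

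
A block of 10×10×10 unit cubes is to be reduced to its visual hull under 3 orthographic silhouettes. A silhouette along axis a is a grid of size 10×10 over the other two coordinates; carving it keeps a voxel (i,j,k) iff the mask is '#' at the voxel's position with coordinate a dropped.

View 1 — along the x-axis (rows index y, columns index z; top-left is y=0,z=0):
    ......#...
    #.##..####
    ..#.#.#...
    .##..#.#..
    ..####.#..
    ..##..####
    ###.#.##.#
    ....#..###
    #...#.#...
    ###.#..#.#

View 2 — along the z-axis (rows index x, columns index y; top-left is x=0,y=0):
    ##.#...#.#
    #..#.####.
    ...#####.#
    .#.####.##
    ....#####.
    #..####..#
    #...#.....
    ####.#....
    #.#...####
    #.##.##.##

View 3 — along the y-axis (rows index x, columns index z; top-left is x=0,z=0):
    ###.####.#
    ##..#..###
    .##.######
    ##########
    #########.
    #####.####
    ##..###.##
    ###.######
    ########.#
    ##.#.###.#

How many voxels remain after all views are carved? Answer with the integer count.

start: 10×10×10 = 1000 voxels
step 1: project along x, AND mask (46/100) → |grid| = 460
step 2: project along z, AND mask (55/100) → |grid| = 252
step 3: project along y, AND mask (82/100) → |grid| = 215

remaining voxels: 215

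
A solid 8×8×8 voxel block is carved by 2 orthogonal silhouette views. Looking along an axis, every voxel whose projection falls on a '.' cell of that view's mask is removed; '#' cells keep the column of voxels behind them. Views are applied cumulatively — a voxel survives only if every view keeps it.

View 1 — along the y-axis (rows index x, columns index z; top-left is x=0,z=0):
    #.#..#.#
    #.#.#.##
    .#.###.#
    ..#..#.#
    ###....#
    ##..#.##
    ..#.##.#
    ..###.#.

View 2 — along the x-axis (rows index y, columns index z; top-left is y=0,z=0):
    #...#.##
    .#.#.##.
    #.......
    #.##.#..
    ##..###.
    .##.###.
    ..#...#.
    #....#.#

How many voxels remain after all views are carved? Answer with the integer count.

voxel count = 115

full grid |V| = 512
V1 y: intersect with XZ mask (34 set) -- 272 left
V2 x: intersect with YZ mask (28 set) -- 115 left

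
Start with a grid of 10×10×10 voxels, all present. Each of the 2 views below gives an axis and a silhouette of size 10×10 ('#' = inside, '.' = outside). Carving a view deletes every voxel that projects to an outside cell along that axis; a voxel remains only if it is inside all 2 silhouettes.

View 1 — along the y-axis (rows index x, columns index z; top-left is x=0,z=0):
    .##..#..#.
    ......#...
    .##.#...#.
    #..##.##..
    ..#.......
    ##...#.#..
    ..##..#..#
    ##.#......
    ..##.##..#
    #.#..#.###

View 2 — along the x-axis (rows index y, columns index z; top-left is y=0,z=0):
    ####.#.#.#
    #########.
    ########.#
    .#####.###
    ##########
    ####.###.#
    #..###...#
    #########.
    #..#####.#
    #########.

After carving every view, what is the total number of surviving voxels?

voxel count = 303

initial block: 10^3 = 1000
step 1: project along y, AND mask (37/100) → |grid| = 370
step 2: project along x, AND mask (81/100) → |grid| = 303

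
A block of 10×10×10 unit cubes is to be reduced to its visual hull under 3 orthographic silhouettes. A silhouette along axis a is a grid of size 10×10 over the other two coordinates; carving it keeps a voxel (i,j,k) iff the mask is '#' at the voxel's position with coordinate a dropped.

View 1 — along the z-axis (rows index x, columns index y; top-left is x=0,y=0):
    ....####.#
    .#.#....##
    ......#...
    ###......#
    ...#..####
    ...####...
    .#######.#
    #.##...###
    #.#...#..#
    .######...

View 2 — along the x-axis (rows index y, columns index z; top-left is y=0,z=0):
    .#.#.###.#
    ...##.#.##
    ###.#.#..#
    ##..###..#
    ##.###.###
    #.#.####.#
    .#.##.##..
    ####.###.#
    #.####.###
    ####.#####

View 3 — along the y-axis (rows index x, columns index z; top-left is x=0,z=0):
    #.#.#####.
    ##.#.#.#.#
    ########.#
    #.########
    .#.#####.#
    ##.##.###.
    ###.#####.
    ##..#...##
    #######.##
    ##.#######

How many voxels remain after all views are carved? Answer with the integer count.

remaining voxels: 237

before carving: 1000 voxels (10×10×10)
step 1: project along z, AND mask (47/100) → |grid| = 470
step 2: project along x, AND mask (68/100) → |grid| = 318
step 3: project along y, AND mask (76/100) → |grid| = 237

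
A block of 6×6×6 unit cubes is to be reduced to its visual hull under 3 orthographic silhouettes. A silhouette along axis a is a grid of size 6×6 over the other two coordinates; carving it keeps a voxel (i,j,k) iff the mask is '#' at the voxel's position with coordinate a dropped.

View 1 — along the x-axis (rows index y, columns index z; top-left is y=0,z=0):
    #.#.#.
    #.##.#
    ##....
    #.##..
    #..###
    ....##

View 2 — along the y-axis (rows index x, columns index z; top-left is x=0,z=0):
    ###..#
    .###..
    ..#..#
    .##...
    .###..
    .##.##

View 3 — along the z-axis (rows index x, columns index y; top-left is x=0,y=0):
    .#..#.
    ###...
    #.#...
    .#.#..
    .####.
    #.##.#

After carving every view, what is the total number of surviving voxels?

initial block: 6^3 = 216
  1. axis=0 (YZ plane), |mask|=18  ⇒  voxels=108
  2. axis=1 (XZ plane), |mask|=18  ⇒  voxels=46
  3. axis=2 (XY plane), |mask|=17  ⇒  voxels=24

remaining voxels: 24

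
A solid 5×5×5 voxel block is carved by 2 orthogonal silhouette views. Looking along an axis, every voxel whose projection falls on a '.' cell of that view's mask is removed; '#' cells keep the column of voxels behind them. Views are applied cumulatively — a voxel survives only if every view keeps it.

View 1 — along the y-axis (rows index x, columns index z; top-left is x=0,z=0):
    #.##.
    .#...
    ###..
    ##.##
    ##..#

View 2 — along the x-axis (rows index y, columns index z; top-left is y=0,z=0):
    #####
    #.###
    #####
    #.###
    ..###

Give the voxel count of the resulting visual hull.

full grid |V| = 125
  1. axis=1 (XZ plane), |mask|=14  ⇒  voxels=70
  2. axis=0 (YZ plane), |mask|=21  ⇒  voxels=54

voxel count = 54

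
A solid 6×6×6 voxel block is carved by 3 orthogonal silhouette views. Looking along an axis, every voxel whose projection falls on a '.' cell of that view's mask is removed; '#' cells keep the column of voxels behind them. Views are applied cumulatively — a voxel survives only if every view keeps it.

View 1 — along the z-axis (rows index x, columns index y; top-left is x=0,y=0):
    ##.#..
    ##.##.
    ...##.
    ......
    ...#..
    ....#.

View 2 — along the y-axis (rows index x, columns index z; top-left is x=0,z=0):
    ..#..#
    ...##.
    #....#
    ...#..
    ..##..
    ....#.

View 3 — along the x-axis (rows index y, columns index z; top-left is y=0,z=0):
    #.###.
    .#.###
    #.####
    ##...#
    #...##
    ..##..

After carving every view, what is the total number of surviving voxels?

13 voxels

start: 6×6×6 = 216 voxels
  1. axis=2 (XY plane), |mask|=11  ⇒  voxels=66
  2. axis=1 (XZ plane), |mask|=10  ⇒  voxels=21
  3. axis=0 (YZ plane), |mask|=21  ⇒  voxels=13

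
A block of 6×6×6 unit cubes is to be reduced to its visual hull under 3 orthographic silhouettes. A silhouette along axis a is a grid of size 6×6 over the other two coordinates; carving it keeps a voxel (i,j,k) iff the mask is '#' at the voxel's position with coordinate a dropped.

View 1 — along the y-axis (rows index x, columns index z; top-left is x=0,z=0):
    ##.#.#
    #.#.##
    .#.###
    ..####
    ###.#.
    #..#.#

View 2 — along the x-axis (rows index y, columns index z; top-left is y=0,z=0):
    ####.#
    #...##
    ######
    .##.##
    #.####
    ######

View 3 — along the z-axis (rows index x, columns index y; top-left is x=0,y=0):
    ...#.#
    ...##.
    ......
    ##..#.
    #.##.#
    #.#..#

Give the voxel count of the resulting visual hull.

|visual hull| = 45

full grid |V| = 216
  1. axis=1 (XZ plane), |mask|=23  ⇒  voxels=138
  2. axis=0 (YZ plane), |mask|=29  ⇒  voxels=113
  3. axis=2 (XY plane), |mask|=14  ⇒  voxels=45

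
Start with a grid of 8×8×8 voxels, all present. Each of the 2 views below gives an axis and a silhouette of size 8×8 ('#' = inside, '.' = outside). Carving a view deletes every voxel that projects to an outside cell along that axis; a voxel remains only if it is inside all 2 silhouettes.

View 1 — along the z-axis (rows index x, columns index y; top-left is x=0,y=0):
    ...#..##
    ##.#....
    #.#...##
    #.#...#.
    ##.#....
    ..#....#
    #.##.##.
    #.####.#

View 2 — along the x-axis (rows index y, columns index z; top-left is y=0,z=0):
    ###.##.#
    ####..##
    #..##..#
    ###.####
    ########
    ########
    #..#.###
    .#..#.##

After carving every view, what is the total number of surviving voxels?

start: 8×8×8 = 512 voxels
after view 1 [z-axis, 29 of 64 cells solid] → remaining = 232
after view 2 [x-axis, 48 of 64 cells solid] → remaining = 163

remaining voxels: 163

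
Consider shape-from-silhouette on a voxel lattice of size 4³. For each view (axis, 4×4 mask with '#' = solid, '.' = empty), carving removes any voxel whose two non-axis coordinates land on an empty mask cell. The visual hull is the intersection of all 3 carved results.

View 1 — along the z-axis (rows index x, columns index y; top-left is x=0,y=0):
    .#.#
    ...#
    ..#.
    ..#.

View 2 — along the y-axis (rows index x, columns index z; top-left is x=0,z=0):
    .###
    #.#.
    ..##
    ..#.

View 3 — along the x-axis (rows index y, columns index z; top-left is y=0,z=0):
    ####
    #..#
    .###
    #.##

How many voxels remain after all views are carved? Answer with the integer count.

full grid |V| = 64
carve view 1 (along z, XY-mask fill 5/16): 20 voxels remain
carve view 2 (along y, XZ-mask fill 8/16): 11 voxels remain
carve view 3 (along x, YZ-mask fill 12/16): 8 voxels remain

8 voxels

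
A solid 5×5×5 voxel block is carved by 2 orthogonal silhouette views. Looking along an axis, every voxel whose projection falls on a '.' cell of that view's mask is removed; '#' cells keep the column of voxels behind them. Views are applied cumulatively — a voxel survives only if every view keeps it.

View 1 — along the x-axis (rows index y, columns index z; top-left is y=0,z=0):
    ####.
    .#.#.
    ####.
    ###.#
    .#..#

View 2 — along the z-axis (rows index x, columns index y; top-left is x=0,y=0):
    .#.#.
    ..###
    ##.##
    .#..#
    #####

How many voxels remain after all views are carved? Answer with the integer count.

|visual hull| = 48

start: 5×5×5 = 125 voxels
[1] x-view keeps 16 columns → grid now 80
[2] z-view keeps 16 columns → grid now 48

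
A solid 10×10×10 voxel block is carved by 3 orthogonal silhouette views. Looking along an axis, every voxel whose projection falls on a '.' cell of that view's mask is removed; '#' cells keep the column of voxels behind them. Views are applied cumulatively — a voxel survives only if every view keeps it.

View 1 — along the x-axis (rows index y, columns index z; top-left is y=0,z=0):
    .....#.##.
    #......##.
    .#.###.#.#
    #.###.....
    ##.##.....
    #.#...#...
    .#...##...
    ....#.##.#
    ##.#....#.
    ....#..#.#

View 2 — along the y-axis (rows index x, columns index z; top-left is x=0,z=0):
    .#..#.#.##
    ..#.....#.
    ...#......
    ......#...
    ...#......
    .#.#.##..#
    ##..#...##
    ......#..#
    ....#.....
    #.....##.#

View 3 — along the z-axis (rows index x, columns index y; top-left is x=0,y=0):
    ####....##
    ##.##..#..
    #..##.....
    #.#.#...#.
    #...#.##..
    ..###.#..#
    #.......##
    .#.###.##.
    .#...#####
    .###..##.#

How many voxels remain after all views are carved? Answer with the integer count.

start: 10×10×10 = 1000 voxels
V1 x: intersect with YZ mask (37 set) -- 370 left
V2 y: intersect with XZ mask (27 set) -- 98 left
V3 z: intersect with XY mask (48 set) -- 49 left

|visual hull| = 49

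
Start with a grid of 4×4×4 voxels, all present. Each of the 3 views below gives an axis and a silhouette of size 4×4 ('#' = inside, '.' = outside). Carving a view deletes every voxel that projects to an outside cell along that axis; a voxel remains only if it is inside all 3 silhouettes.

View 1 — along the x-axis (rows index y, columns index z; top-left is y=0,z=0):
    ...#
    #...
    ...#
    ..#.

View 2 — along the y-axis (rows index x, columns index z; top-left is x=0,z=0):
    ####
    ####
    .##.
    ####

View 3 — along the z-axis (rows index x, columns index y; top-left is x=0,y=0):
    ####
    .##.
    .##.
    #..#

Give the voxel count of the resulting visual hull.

initial block: 4^3 = 64
carve view 1 (along x, YZ-mask fill 4/16): 16 voxels remain
carve view 2 (along y, XZ-mask fill 14/16): 13 voxels remain
carve view 3 (along z, XY-mask fill 10/16): 8 voxels remain

remaining voxels: 8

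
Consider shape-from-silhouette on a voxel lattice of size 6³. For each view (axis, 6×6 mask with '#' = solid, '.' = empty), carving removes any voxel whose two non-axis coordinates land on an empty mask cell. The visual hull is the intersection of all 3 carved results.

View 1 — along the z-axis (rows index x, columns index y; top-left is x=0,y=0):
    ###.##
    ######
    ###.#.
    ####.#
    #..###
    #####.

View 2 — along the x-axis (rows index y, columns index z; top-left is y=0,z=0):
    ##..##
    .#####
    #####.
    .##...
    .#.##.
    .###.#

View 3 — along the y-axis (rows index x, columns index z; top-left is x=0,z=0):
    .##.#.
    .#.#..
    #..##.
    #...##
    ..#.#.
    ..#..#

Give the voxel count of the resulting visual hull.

full grid |V| = 216
  1. axis=2 (XY plane), |mask|=29  ⇒  voxels=174
  2. axis=0 (YZ plane), |mask|=23  ⇒  voxels=113
  3. axis=1 (XZ plane), |mask|=15  ⇒  voxels=48

48 voxels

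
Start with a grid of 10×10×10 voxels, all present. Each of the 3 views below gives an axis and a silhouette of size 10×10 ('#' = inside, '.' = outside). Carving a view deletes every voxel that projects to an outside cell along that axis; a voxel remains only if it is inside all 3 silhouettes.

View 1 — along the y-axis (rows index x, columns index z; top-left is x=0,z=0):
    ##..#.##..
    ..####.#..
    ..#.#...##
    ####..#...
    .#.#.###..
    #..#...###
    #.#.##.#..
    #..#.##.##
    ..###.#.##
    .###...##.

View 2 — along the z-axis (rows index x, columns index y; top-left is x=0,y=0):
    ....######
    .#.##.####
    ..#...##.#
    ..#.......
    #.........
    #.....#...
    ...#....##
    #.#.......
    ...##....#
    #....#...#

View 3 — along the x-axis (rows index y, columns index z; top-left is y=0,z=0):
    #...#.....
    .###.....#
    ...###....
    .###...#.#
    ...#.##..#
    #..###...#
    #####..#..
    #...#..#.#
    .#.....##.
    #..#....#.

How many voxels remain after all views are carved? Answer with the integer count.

before carving: 1000 voxels (10×10×10)
V1 y: intersect with XZ mask (51 set) -- 510 left
V2 z: intersect with XY mask (32 set) -- 161 left
V3 x: intersect with YZ mask (39 set) -- 57 left

|visual hull| = 57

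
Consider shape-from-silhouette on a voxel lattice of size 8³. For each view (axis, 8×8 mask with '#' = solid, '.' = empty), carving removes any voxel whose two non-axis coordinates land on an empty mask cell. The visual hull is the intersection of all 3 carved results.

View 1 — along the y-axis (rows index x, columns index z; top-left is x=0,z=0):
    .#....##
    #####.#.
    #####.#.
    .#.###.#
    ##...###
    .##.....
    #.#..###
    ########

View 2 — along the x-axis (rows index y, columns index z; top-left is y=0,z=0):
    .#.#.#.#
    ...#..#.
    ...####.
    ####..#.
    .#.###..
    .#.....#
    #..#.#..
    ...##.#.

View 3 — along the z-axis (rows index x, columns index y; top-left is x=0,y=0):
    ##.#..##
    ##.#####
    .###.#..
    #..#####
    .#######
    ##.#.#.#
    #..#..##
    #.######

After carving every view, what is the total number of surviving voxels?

voxel count = 101

before carving: 512 voxels (8×8×8)
V1 y: intersect with XZ mask (40 set) -- 320 left
V2 x: intersect with YZ mask (27 set) -- 133 left
V3 z: intersect with XY mask (45 set) -- 101 left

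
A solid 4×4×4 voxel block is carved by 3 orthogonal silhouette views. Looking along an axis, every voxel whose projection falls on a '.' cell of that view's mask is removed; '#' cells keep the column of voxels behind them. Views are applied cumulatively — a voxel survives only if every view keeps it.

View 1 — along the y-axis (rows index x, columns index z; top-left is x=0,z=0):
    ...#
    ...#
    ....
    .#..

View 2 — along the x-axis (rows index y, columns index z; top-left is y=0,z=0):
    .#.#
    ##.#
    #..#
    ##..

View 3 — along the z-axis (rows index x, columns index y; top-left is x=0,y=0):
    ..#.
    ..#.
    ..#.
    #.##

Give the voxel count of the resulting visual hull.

full grid |V| = 64
  1. axis=1 (XZ plane), |mask|=3  ⇒  voxels=12
  2. axis=0 (YZ plane), |mask|=9  ⇒  voxels=9
  3. axis=2 (XY plane), |mask|=6  ⇒  voxels=4

remaining voxels: 4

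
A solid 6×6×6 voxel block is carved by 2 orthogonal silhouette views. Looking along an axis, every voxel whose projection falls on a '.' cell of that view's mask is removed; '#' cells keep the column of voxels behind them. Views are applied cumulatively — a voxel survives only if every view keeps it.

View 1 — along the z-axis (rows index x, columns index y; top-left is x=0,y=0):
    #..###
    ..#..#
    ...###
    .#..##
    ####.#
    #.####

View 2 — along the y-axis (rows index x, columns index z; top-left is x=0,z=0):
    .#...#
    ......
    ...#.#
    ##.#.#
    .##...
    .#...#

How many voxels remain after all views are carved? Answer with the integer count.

|visual hull| = 46

full grid |V| = 216
V1 z: intersect with XY mask (22 set) -- 132 left
V2 y: intersect with XZ mask (12 set) -- 46 left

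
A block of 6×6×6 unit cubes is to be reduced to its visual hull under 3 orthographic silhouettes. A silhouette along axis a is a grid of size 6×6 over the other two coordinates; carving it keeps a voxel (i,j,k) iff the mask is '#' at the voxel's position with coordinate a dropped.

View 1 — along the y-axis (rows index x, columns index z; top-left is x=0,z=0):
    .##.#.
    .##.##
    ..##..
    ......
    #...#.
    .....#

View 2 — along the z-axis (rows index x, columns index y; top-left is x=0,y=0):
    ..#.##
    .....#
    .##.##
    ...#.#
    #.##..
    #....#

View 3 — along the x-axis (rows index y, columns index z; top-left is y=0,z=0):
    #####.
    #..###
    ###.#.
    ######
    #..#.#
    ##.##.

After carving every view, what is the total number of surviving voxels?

before carving: 216 voxels (6×6×6)
step 1: project along y, AND mask (12/36) → |grid| = 72
step 2: project along z, AND mask (15/36) → |grid| = 29
step 3: project along x, AND mask (26/36) → |grid| = 17

remaining voxels: 17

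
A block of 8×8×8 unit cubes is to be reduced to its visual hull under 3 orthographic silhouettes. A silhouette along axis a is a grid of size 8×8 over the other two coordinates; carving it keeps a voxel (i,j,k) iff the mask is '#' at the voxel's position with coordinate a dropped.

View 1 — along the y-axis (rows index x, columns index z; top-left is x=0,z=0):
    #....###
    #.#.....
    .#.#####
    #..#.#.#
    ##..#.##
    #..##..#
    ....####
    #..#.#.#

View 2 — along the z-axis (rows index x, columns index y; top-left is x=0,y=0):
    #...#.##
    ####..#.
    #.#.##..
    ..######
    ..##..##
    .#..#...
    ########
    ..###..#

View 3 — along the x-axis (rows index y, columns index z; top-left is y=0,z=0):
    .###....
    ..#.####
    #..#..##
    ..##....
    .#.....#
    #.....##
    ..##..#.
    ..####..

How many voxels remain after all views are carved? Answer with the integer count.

remaining voxels: 54

initial block: 8^3 = 512
after view 1 [y-axis, 33 of 64 cells solid] → remaining = 264
after view 2 [z-axis, 37 of 64 cells solid] → remaining = 150
after view 3 [x-axis, 26 of 64 cells solid] → remaining = 54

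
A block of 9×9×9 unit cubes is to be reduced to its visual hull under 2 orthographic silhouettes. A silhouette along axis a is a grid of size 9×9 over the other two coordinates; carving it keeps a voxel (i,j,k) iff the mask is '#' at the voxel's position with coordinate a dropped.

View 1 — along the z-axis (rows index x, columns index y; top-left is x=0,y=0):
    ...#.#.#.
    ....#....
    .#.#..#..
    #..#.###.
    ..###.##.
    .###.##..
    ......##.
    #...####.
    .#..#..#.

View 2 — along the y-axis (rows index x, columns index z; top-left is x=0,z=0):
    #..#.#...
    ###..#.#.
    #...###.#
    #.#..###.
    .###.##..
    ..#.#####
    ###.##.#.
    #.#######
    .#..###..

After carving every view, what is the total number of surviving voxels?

full grid |V| = 729
V1 z: intersect with XY mask (32 set) -- 288 left
V2 y: intersect with XZ mask (47 set) -- 173 left

remaining voxels: 173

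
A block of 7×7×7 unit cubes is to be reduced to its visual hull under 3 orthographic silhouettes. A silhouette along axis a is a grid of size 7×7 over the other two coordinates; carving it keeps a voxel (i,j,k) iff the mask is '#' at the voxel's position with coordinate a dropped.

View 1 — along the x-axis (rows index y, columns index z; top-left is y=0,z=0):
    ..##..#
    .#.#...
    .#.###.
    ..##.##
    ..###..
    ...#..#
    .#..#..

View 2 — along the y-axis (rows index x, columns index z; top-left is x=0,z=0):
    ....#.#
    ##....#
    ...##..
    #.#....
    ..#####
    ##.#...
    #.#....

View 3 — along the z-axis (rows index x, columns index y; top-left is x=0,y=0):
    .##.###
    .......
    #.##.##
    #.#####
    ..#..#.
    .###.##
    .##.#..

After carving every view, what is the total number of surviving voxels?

before carving: 343 voxels (7×7×7)
[1] x-view keeps 20 columns → grid now 140
[2] y-view keeps 19 columns → grid now 53
[3] z-view keeps 26 columns → grid now 26

remaining voxels: 26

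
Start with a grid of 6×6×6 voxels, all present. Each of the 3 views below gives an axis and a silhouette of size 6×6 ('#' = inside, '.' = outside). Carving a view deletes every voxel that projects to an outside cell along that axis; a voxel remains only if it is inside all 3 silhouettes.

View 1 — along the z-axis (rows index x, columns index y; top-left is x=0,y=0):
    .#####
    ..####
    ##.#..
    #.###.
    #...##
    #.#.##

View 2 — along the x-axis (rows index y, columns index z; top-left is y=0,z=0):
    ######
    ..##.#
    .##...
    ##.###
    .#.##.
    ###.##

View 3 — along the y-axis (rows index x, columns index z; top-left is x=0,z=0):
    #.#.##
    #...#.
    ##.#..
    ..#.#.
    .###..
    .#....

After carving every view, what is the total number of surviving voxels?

39 voxels

before carving: 216 voxels (6×6×6)
after view 1 [z-axis, 23 of 36 cells solid] → remaining = 138
after view 2 [x-axis, 24 of 36 cells solid] → remaining = 93
after view 3 [y-axis, 15 of 36 cells solid] → remaining = 39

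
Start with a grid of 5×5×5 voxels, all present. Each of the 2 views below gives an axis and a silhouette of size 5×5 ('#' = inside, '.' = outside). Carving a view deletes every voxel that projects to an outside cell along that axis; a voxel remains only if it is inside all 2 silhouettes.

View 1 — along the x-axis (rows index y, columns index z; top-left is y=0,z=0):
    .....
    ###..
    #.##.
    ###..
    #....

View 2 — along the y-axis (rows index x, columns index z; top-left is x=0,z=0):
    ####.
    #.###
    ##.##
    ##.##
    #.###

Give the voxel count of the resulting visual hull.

40 voxels

full grid |V| = 125
step 1: project along x, AND mask (10/25) → |grid| = 50
step 2: project along y, AND mask (20/25) → |grid| = 40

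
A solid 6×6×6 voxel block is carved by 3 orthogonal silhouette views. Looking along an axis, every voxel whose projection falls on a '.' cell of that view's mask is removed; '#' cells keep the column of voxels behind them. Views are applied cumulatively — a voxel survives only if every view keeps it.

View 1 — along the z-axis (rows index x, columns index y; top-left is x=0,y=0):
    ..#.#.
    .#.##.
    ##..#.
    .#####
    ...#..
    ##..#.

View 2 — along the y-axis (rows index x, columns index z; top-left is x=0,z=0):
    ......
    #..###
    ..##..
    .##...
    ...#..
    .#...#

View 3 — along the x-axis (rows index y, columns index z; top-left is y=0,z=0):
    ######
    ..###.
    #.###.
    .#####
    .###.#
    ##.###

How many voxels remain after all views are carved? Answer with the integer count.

initial block: 6^3 = 216
after view 1 [z-axis, 17 of 36 cells solid] → remaining = 102
after view 2 [y-axis, 11 of 36 cells solid] → remaining = 35
after view 3 [x-axis, 27 of 36 cells solid] → remaining = 25

remaining voxels: 25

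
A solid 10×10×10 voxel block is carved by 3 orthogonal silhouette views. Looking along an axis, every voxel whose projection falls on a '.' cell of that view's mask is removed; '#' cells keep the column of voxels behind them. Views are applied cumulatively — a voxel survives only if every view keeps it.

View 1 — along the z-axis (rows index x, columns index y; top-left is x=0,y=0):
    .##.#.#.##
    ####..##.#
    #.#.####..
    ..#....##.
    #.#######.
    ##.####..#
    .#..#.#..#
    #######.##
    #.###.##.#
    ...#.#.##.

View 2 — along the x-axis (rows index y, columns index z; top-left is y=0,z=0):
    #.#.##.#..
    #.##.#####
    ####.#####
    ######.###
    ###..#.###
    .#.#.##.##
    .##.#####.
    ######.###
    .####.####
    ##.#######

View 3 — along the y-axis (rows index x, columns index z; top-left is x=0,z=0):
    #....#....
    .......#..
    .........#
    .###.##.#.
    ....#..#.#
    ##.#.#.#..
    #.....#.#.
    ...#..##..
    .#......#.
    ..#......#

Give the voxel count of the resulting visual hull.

remaining voxels: 130

start: 10×10×10 = 1000 voxels
after view 1 [z-axis, 61 of 100 cells solid] → remaining = 610
after view 2 [x-axis, 77 of 100 cells solid] → remaining = 470
after view 3 [y-axis, 28 of 100 cells solid] → remaining = 130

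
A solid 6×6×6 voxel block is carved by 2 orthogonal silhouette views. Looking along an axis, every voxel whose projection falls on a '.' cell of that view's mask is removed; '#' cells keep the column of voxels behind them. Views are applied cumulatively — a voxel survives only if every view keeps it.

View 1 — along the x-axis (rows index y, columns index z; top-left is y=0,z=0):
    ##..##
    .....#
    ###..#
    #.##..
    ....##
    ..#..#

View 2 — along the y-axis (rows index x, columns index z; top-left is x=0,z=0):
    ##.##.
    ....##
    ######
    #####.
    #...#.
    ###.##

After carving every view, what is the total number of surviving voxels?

before carving: 216 voxels (6×6×6)
V1 x: intersect with YZ mask (16 set) -- 96 left
V2 y: intersect with XZ mask (24 set) -- 62 left

|visual hull| = 62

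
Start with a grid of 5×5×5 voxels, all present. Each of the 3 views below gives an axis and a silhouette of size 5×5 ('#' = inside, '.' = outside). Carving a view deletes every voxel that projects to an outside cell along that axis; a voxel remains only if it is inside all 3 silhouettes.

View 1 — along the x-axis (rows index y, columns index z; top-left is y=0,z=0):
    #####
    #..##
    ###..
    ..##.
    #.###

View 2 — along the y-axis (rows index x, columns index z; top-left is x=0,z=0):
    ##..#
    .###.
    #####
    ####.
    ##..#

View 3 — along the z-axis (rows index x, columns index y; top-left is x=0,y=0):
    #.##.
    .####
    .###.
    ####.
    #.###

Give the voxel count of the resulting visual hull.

38 voxels

initial block: 5^3 = 125
  1. axis=0 (YZ plane), |mask|=17  ⇒  voxels=85
  2. axis=1 (XZ plane), |mask|=18  ⇒  voxels=59
  3. axis=2 (XY plane), |mask|=18  ⇒  voxels=38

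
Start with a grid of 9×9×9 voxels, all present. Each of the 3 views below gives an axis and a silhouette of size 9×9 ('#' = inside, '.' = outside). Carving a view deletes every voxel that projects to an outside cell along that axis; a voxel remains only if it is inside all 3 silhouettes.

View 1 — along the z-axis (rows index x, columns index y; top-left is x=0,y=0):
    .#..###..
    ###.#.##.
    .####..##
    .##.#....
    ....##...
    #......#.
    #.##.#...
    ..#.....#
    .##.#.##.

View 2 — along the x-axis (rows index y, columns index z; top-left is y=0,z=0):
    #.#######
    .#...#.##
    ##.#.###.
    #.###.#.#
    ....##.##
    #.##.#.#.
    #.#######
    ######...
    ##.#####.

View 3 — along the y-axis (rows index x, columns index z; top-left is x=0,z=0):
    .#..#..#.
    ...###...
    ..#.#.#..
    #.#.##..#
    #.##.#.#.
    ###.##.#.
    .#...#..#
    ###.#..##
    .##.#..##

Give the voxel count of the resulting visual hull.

voxel count = 82

start: 9×9×9 = 729 voxels
after view 1 [z-axis, 34 of 81 cells solid] → remaining = 306
after view 2 [x-axis, 54 of 81 cells solid] → remaining = 193
after view 3 [y-axis, 39 of 81 cells solid] → remaining = 82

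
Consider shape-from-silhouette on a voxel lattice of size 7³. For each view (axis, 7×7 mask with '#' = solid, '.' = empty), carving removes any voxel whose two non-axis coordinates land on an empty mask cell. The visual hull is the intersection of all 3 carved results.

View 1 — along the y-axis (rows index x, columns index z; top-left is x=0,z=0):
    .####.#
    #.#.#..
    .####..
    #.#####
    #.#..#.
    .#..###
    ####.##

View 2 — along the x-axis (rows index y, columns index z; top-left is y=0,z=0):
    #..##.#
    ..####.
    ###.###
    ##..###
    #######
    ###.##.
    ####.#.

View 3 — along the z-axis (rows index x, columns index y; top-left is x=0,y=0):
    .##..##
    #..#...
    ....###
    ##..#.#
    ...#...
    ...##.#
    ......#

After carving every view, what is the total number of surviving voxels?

before carving: 343 voxels (7×7×7)
after view 1 [y-axis, 31 of 49 cells solid] → remaining = 217
after view 2 [x-axis, 36 of 49 cells solid] → remaining = 160
after view 3 [z-axis, 18 of 49 cells solid] → remaining = 62

voxel count = 62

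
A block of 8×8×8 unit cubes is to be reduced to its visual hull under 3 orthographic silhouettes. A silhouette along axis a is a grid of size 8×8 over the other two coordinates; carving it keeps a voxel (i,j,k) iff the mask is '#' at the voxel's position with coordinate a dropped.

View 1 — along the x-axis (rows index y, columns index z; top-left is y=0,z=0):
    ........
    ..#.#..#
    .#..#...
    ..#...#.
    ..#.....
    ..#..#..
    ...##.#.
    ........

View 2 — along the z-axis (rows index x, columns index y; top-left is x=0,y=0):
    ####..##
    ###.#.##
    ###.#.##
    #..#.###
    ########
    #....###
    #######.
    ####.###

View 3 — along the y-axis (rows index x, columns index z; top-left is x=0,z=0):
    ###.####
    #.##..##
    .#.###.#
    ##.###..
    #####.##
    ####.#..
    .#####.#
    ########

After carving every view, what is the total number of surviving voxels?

61 voxels

before carving: 512 voxels (8×8×8)
step 1: project along x, AND mask (13/64) → |grid| = 104
step 2: project along z, AND mask (49/64) → |grid| = 78
step 3: project along y, AND mask (48/64) → |grid| = 61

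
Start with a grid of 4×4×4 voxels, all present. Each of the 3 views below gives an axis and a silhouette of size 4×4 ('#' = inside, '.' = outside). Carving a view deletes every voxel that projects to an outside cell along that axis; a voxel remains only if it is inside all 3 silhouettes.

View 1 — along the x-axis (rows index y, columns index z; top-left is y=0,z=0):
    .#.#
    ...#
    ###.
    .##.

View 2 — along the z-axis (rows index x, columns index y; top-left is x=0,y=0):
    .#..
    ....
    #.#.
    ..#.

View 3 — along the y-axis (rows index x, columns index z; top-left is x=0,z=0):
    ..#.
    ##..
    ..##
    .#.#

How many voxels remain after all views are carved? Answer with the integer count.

remaining voxels: 3

full grid |V| = 64
carve view 1 (along x, YZ-mask fill 8/16): 32 voxels remain
carve view 2 (along z, XY-mask fill 4/16): 9 voxels remain
carve view 3 (along y, XZ-mask fill 7/16): 3 voxels remain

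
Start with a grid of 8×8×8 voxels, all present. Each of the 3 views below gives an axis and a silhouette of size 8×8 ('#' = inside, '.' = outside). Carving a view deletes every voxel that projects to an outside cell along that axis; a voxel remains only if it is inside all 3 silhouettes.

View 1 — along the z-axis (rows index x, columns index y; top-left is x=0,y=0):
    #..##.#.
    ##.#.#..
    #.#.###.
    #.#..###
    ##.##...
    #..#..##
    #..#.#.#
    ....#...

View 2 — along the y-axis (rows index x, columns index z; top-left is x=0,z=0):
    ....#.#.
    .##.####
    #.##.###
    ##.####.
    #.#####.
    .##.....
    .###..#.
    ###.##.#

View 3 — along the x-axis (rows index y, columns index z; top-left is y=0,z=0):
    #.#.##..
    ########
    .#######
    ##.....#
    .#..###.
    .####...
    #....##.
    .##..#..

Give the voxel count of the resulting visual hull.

|visual hull| = 77

before carving: 512 voxels (8×8×8)
after view 1 [z-axis, 31 of 64 cells solid] → remaining = 248
after view 2 [y-axis, 38 of 64 cells solid] → remaining = 146
after view 3 [x-axis, 36 of 64 cells solid] → remaining = 77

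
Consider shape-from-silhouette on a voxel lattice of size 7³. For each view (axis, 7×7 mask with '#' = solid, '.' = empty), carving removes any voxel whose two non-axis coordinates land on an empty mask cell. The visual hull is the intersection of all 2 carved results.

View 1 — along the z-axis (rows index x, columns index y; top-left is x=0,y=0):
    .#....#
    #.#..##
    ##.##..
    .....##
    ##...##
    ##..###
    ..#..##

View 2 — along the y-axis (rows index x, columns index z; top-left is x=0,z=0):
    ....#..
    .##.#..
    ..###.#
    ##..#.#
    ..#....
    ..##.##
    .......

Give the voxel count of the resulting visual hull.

full grid |V| = 343
[1] z-view keeps 24 columns → grid now 168
[2] y-view keeps 17 columns → grid now 62

62 voxels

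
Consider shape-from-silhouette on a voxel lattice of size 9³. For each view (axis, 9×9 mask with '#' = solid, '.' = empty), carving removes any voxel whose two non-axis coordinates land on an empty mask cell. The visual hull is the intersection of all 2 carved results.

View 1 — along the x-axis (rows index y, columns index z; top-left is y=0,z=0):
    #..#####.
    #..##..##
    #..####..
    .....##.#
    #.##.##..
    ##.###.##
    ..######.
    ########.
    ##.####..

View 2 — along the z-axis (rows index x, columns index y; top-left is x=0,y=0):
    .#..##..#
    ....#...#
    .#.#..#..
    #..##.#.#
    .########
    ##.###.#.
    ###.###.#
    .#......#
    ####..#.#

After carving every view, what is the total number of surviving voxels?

before carving: 729 voxels (9×9×9)
step 1: project along x, AND mask (51/81) → |grid| = 459
step 2: project along z, AND mask (43/81) → |grid| = 235

remaining voxels: 235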